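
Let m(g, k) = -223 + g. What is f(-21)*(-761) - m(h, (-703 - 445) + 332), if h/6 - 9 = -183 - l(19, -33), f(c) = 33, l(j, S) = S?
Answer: -24044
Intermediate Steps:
h = -846 (h = 54 + 6*(-183 - 1*(-33)) = 54 + 6*(-183 + 33) = 54 + 6*(-150) = 54 - 900 = -846)
f(-21)*(-761) - m(h, (-703 - 445) + 332) = 33*(-761) - (-223 - 846) = -25113 - 1*(-1069) = -25113 + 1069 = -24044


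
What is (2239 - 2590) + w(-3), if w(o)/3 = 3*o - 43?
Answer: -507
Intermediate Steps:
w(o) = -129 + 9*o (w(o) = 3*(3*o - 43) = 3*(-43 + 3*o) = -129 + 9*o)
(2239 - 2590) + w(-3) = (2239 - 2590) + (-129 + 9*(-3)) = -351 + (-129 - 27) = -351 - 156 = -507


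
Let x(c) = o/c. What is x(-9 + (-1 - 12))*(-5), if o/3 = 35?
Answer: 525/22 ≈ 23.864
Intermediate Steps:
o = 105 (o = 3*35 = 105)
x(c) = 105/c
x(-9 + (-1 - 12))*(-5) = (105/(-9 + (-1 - 12)))*(-5) = (105/(-9 - 13))*(-5) = (105/(-22))*(-5) = (105*(-1/22))*(-5) = -105/22*(-5) = 525/22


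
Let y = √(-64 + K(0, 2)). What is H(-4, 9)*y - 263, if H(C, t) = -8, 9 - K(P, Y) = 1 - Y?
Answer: -263 - 24*I*√6 ≈ -263.0 - 58.788*I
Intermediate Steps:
K(P, Y) = 8 + Y (K(P, Y) = 9 - (1 - Y) = 9 + (-1 + Y) = 8 + Y)
y = 3*I*√6 (y = √(-64 + (8 + 2)) = √(-64 + 10) = √(-54) = 3*I*√6 ≈ 7.3485*I)
H(-4, 9)*y - 263 = -24*I*√6 - 263 = -263 - 24*I*√6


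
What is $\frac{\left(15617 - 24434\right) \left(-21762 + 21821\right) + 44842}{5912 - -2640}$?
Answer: $- \frac{475361}{8552} \approx -55.585$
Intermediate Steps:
$\frac{\left(15617 - 24434\right) \left(-21762 + 21821\right) + 44842}{5912 - -2640} = \frac{\left(-8817\right) 59 + 44842}{5912 + 2640} = \frac{-520203 + 44842}{8552} = \left(-475361\right) \frac{1}{8552} = - \frac{475361}{8552}$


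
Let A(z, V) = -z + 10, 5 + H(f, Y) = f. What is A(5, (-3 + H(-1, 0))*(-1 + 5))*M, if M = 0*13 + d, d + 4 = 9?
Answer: 25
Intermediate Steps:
H(f, Y) = -5 + f
d = 5 (d = -4 + 9 = 5)
A(z, V) = 10 - z
M = 5 (M = 0*13 + 5 = 0 + 5 = 5)
A(5, (-3 + H(-1, 0))*(-1 + 5))*M = (10 - 1*5)*5 = (10 - 5)*5 = 5*5 = 25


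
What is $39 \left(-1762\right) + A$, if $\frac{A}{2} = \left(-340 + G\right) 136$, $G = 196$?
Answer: $-107886$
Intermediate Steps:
$A = -39168$ ($A = 2 \left(-340 + 196\right) 136 = 2 \left(\left(-144\right) 136\right) = 2 \left(-19584\right) = -39168$)
$39 \left(-1762\right) + A = 39 \left(-1762\right) - 39168 = -68718 - 39168 = -107886$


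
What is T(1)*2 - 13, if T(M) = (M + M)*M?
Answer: -9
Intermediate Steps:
T(M) = 2*M**2 (T(M) = (2*M)*M = 2*M**2)
T(1)*2 - 13 = (2*1**2)*2 - 13 = (2*1)*2 - 13 = 2*2 - 13 = 4 - 13 = -9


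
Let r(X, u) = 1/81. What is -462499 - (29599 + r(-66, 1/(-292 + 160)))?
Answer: -39859939/81 ≈ -4.9210e+5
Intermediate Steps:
r(X, u) = 1/81
-462499 - (29599 + r(-66, 1/(-292 + 160))) = -462499 - (29599 + 1/81) = -462499 - 1*2397520/81 = -462499 - 2397520/81 = -39859939/81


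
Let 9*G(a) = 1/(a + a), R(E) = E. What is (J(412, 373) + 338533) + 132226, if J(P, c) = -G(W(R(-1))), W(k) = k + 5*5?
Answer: 203367887/432 ≈ 4.7076e+5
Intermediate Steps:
W(k) = 25 + k (W(k) = k + 25 = 25 + k)
G(a) = 1/(18*a) (G(a) = 1/(9*(a + a)) = 1/(9*((2*a))) = (1/(2*a))/9 = 1/(18*a))
J(P, c) = -1/432 (J(P, c) = -1/(18*(25 - 1)) = -1/(18*24) = -1*1/432 = -1/432)
(J(412, 373) + 338533) + 132226 = (-1/432 + 338533) + 132226 = 146246255/432 + 132226 = 203367887/432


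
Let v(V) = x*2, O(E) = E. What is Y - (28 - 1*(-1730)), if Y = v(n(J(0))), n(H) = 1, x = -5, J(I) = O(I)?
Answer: -1768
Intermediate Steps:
J(I) = I
v(V) = -10 (v(V) = -5*2 = -10)
Y = -10
Y - (28 - 1*(-1730)) = -10 - (28 - 1*(-1730)) = -10 - (28 + 1730) = -10 - 1*1758 = -10 - 1758 = -1768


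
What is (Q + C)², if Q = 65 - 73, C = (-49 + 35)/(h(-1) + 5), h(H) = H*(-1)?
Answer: 961/9 ≈ 106.78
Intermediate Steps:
h(H) = -H
C = -7/3 (C = (-49 + 35)/(-1*(-1) + 5) = -14/(1 + 5) = -14/6 = -14*⅙ = -7/3 ≈ -2.3333)
Q = -8
(Q + C)² = (-8 - 7/3)² = (-31/3)² = 961/9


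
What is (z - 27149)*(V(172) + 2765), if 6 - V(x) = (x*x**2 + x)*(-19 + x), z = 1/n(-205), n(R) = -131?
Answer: 2768950301650280/131 ≈ 2.1137e+13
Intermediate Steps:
z = -1/131 (z = 1/(-131) = -1/131 ≈ -0.0076336)
V(x) = 6 - (-19 + x)*(x + x**3) (V(x) = 6 - (x*x**2 + x)*(-19 + x) = 6 - (x**3 + x)*(-19 + x) = 6 - (x + x**3)*(-19 + x) = 6 - (-19 + x)*(x + x**3))
(z - 27149)*(V(172) + 2765) = (-1/131 - 27149)*((6 - 1*172**2 - 1*172**4 + 19*172 + 19*172**3) + 2765) = -3556520*((6 - 1*29584 - 1*875213056 + 3268 + 19*5088448) + 2765)/131 = -3556520*((6 - 29584 - 875213056 + 3268 + 96680512) + 2765)/131 = -3556520*(-778558854 + 2765)/131 = -3556520/131*(-778556089) = 2768950301650280/131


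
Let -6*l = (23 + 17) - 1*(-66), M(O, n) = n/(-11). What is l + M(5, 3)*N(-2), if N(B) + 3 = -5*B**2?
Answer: -376/33 ≈ -11.394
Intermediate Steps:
M(O, n) = -n/11 (M(O, n) = n*(-1/11) = -n/11)
N(B) = -3 - 5*B**2
l = -53/3 (l = -((23 + 17) - 1*(-66))/6 = -(40 + 66)/6 = -1/6*106 = -53/3 ≈ -17.667)
l + M(5, 3)*N(-2) = -53/3 + (-1/11*3)*(-3 - 5*(-2)**2) = -53/3 - 3*(-3 - 5*4)/11 = -53/3 - 3*(-3 - 20)/11 = -53/3 - 3/11*(-23) = -53/3 + 69/11 = -376/33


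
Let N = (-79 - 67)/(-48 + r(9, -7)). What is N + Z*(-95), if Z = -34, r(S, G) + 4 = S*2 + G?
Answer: 132576/41 ≈ 3233.6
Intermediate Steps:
r(S, G) = -4 + G + 2*S (r(S, G) = -4 + (S*2 + G) = -4 + (2*S + G) = -4 + (G + 2*S) = -4 + G + 2*S)
N = 146/41 (N = (-79 - 67)/(-48 + (-4 - 7 + 2*9)) = -146/(-48 + (-4 - 7 + 18)) = -146/(-48 + 7) = -146/(-41) = -146*(-1/41) = 146/41 ≈ 3.5610)
N + Z*(-95) = 146/41 - 34*(-95) = 146/41 + 3230 = 132576/41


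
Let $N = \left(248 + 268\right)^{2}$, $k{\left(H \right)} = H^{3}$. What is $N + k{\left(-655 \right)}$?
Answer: $-280745119$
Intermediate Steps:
$N = 266256$ ($N = 516^{2} = 266256$)
$N + k{\left(-655 \right)} = 266256 + \left(-655\right)^{3} = 266256 - 281011375 = -280745119$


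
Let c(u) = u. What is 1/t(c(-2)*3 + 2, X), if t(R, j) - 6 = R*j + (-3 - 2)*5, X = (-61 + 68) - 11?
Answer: -1/3 ≈ -0.33333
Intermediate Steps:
X = -4 (X = 7 - 11 = -4)
t(R, j) = -19 + R*j (t(R, j) = 6 + (R*j + (-3 - 2)*5) = 6 + (R*j - 5*5) = 6 + (R*j - 25) = 6 + (-25 + R*j) = -19 + R*j)
1/t(c(-2)*3 + 2, X) = 1/(-19 + (-2*3 + 2)*(-4)) = 1/(-19 + (-6 + 2)*(-4)) = 1/(-19 - 4*(-4)) = 1/(-19 + 16) = 1/(-3) = -1/3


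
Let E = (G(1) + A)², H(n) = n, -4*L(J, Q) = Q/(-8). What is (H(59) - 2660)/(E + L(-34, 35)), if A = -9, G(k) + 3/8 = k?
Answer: -166464/4559 ≈ -36.513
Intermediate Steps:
L(J, Q) = Q/32 (L(J, Q) = -Q/(4*(-8)) = -Q*(-1)/(4*8) = -(-1)*Q/32 = Q/32)
G(k) = -3/8 + k
E = 4489/64 (E = ((-3/8 + 1) - 9)² = (5/8 - 9)² = (-67/8)² = 4489/64 ≈ 70.141)
(H(59) - 2660)/(E + L(-34, 35)) = (59 - 2660)/(4489/64 + (1/32)*35) = -2601/(4489/64 + 35/32) = -2601/4559/64 = -2601*64/4559 = -166464/4559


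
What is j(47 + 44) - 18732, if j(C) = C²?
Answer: -10451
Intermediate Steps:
j(47 + 44) - 18732 = (47 + 44)² - 18732 = 91² - 18732 = 8281 - 18732 = -10451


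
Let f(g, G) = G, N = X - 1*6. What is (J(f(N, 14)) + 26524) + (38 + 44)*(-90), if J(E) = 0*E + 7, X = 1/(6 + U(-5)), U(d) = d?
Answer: 19151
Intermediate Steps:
X = 1 (X = 1/(6 - 5) = 1/1 = 1)
N = -5 (N = 1 - 1*6 = 1 - 6 = -5)
J(E) = 7 (J(E) = 0 + 7 = 7)
(J(f(N, 14)) + 26524) + (38 + 44)*(-90) = (7 + 26524) + (38 + 44)*(-90) = 26531 + 82*(-90) = 26531 - 7380 = 19151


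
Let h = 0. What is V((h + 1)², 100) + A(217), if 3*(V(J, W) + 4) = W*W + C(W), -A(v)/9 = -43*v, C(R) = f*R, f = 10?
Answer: 262925/3 ≈ 87642.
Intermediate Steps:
C(R) = 10*R
A(v) = 387*v (A(v) = -(-387)*v = 387*v)
V(J, W) = -4 + W²/3 + 10*W/3 (V(J, W) = -4 + (W*W + 10*W)/3 = -4 + (W² + 10*W)/3 = -4 + (W²/3 + 10*W/3) = -4 + W²/3 + 10*W/3)
V((h + 1)², 100) + A(217) = (-4 + (⅓)*100² + (10/3)*100) + 387*217 = (-4 + (⅓)*10000 + 1000/3) + 83979 = (-4 + 10000/3 + 1000/3) + 83979 = 10988/3 + 83979 = 262925/3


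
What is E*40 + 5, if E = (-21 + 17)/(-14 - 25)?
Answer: 355/39 ≈ 9.1026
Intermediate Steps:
E = 4/39 (E = -4/(-39) = -4*(-1/39) = 4/39 ≈ 0.10256)
E*40 + 5 = (4/39)*40 + 5 = 160/39 + 5 = 355/39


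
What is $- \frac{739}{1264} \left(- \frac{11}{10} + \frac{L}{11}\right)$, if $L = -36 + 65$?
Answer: $- \frac{124891}{139040} \approx -0.89824$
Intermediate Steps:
$L = 29$
$- \frac{739}{1264} \left(- \frac{11}{10} + \frac{L}{11}\right) = - \frac{739}{1264} \left(- \frac{11}{10} + \frac{29}{11}\right) = \left(-739\right) \frac{1}{1264} \left(\left(-11\right) \frac{1}{10} + 29 \cdot \frac{1}{11}\right) = - \frac{739 \left(- \frac{11}{10} + \frac{29}{11}\right)}{1264} = \left(- \frac{739}{1264}\right) \frac{169}{110} = - \frac{124891}{139040}$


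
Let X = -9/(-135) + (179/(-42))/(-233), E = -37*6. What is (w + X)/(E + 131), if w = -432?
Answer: 21133603/4452630 ≈ 4.7463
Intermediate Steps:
E = -222
X = 4157/48930 (X = -9*(-1/135) + (179*(-1/42))*(-1/233) = 1/15 - 179/42*(-1/233) = 1/15 + 179/9786 = 4157/48930 ≈ 0.084958)
(w + X)/(E + 131) = (-432 + 4157/48930)/(-222 + 131) = -21133603/48930/(-91) = -21133603/48930*(-1/91) = 21133603/4452630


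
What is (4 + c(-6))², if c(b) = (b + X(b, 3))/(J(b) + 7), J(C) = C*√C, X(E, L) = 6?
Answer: 16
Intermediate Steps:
J(C) = C^(3/2)
c(b) = (6 + b)/(7 + b^(3/2)) (c(b) = (b + 6)/(b^(3/2) + 7) = (6 + b)/(7 + b^(3/2)))
(4 + c(-6))² = (4 + (6 - 6)/(7 + (-6)^(3/2)))² = (4 + 0/(7 - 6*I*√6))² = (4 + 0)² = 4² = 16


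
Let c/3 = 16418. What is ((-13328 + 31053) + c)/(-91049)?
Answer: -66979/91049 ≈ -0.73564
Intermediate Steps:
c = 49254 (c = 3*16418 = 49254)
((-13328 + 31053) + c)/(-91049) = ((-13328 + 31053) + 49254)/(-91049) = (17725 + 49254)*(-1/91049) = 66979*(-1/91049) = -66979/91049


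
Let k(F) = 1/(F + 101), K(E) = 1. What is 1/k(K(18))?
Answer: 102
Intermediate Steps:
k(F) = 1/(101 + F)
1/k(K(18)) = 1/(1/(101 + 1)) = 1/(1/102) = 102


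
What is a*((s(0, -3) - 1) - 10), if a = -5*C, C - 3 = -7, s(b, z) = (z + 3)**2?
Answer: -220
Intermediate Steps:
s(b, z) = (3 + z)**2
C = -4 (C = 3 - 7 = -4)
a = 20 (a = -5*(-4) = 20)
a*((s(0, -3) - 1) - 10) = 20*(((3 - 3)**2 - 1) - 10) = 20*((0**2 - 1) - 10) = 20*((0 - 1) - 10) = 20*(-1 - 10) = 20*(-11) = -220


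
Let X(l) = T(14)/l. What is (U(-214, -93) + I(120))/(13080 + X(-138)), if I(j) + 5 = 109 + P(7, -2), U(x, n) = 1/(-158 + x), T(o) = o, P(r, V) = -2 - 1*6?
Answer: 821353/111911612 ≈ 0.0073393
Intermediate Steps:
P(r, V) = -8 (P(r, V) = -2 - 6 = -8)
I(j) = 96 (I(j) = -5 + (109 - 8) = -5 + 101 = 96)
X(l) = 14/l
(U(-214, -93) + I(120))/(13080 + X(-138)) = (1/(-158 - 214) + 96)/(13080 + 14/(-138)) = (1/(-372) + 96)/(13080 + 14*(-1/138)) = (-1/372 + 96)/(13080 - 7/69) = 35711/(372*(902513/69)) = (35711/372)*(69/902513) = 821353/111911612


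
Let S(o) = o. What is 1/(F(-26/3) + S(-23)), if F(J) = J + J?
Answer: -3/121 ≈ -0.024793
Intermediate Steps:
F(J) = 2*J
1/(F(-26/3) + S(-23)) = 1/(2*(-26/3) - 23) = 1/(-52/3 - 23) = 1/(-121/3) = -3/121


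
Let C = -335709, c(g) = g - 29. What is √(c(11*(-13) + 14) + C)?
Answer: I*√335867 ≈ 579.54*I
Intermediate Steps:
c(g) = -29 + g
√(c(11*(-13) + 14) + C) = √((-29 + (11*(-13) + 14)) - 335709) = √((-29 + (-143 + 14)) - 335709) = √((-29 - 129) - 335709) = √(-158 - 335709) = √(-335867) = I*√335867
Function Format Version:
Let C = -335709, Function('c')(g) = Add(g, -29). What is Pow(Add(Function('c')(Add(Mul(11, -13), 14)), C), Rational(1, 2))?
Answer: Mul(I, Pow(335867, Rational(1, 2))) ≈ Mul(579.54, I)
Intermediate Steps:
Function('c')(g) = Add(-29, g)
Pow(Add(Function('c')(Add(Mul(11, -13), 14)), C), Rational(1, 2)) = Pow(Add(Add(-29, Add(Mul(11, -13), 14)), -335709), Rational(1, 2)) = Pow(Add(Add(-29, Add(-143, 14)), -335709), Rational(1, 2)) = Pow(Add(Add(-29, -129), -335709), Rational(1, 2)) = Pow(Add(-158, -335709), Rational(1, 2)) = Pow(-335867, Rational(1, 2)) = Mul(I, Pow(335867, Rational(1, 2)))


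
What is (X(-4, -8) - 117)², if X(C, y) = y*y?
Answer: 2809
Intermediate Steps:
X(C, y) = y²
(X(-4, -8) - 117)² = ((-8)² - 117)² = (64 - 117)² = (-53)² = 2809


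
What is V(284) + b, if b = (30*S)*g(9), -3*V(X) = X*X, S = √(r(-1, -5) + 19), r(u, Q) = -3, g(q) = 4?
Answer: -79216/3 ≈ -26405.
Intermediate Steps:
S = 4 (S = √(-3 + 19) = √16 = 4)
V(X) = -X²/3 (V(X) = -X*X/3 = -X²/3)
b = 480 (b = (30*4)*4 = 120*4 = 480)
V(284) + b = -⅓*284² + 480 = -⅓*80656 + 480 = -80656/3 + 480 = -79216/3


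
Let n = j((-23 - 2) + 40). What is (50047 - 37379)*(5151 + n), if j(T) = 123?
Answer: 66811032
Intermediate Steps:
n = 123
(50047 - 37379)*(5151 + n) = (50047 - 37379)*(5151 + 123) = 12668*5274 = 66811032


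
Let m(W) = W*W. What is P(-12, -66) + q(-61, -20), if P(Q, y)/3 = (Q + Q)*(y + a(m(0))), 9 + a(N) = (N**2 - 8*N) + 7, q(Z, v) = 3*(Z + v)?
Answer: 4653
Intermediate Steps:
q(Z, v) = 3*Z + 3*v
m(W) = W**2
a(N) = -2 + N**2 - 8*N (a(N) = -9 + ((N**2 - 8*N) + 7) = -9 + (7 + N**2 - 8*N) = -2 + N**2 - 8*N)
P(Q, y) = 6*Q*(-2 + y) (P(Q, y) = 3*((Q + Q)*(y + (-2 + (0**2)**2 - 8*0**2))) = 3*((2*Q)*(y + (-2 + 0**2 - 8*0))) = 3*((2*Q)*(y + (-2 + 0 + 0))) = 3*((2*Q)*(y - 2)) = 3*((2*Q)*(-2 + y)) = 3*(2*Q*(-2 + y)) = 6*Q*(-2 + y))
P(-12, -66) + q(-61, -20) = 6*(-12)*(-2 - 66) + (3*(-61) + 3*(-20)) = 6*(-12)*(-68) + (-183 - 60) = 4896 - 243 = 4653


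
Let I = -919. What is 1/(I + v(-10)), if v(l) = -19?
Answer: -1/938 ≈ -0.0010661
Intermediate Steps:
1/(I + v(-10)) = 1/(-919 - 19) = 1/(-938) = -1/938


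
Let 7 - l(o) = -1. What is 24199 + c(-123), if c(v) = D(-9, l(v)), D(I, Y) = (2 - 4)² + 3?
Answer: 24206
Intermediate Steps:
l(o) = 8 (l(o) = 7 - 1*(-1) = 7 + 1 = 8)
D(I, Y) = 7 (D(I, Y) = (-2)² + 3 = 4 + 3 = 7)
c(v) = 7
24199 + c(-123) = 24199 + 7 = 24206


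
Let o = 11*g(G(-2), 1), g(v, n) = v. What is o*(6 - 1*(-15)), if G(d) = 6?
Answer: 1386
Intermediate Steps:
o = 66 (o = 11*6 = 66)
o*(6 - 1*(-15)) = 66*(6 - 1*(-15)) = 66*(6 + 15) = 66*21 = 1386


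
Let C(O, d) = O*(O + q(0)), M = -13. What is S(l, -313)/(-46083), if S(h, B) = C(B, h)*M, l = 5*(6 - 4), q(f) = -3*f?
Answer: 1273597/46083 ≈ 27.637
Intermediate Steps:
l = 10 (l = 5*2 = 10)
C(O, d) = O² (C(O, d) = O*(O - 3*0) = O*(O + 0) = O*O = O²)
S(h, B) = -13*B² (S(h, B) = B²*(-13) = -13*B²)
S(l, -313)/(-46083) = -13*(-313)²/(-46083) = -13*97969*(-1/46083) = -1273597*(-1/46083) = 1273597/46083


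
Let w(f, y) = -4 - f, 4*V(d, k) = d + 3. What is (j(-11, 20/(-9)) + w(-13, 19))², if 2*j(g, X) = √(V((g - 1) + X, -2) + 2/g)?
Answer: 127121/1584 + 39*I*√77/22 ≈ 80.253 + 15.556*I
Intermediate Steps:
V(d, k) = ¾ + d/4 (V(d, k) = (d + 3)/4 = (3 + d)/4 = ¾ + d/4)
j(g, X) = √(½ + 2/g + X/4 + g/4)/2 (j(g, X) = √((¾ + ((g - 1) + X)/4) + 2/g)/2 = √((¾ + ((-1 + g) + X)/4) + 2/g)/2 = √((¾ + (-1 + X + g)/4) + 2/g)/2 = √((¾ + (-¼ + X/4 + g/4)) + 2/g)/2 = √((½ + X/4 + g/4) + 2/g)/2 = √(½ + 2/g + X/4 + g/4)/2)
(j(-11, 20/(-9)) + w(-13, 19))² = (√(2 + 20/(-9) - 11 + 8/(-11))/4 + (-4 - 1*(-13)))² = (√(2 + 20*(-⅑) - 11 + 8*(-1/11))/4 + (-4 + 13))² = (√(2 - 20/9 - 11 - 8/11)/4 + 9)² = (√(-1183/99)/4 + 9)² = ((13*I*√77/33)/4 + 9)² = (13*I*√77/132 + 9)² = (9 + 13*I*√77/132)²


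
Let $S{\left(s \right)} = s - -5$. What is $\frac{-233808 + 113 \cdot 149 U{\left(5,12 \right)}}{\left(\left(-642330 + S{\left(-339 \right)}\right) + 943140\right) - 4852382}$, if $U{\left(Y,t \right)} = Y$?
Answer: $\frac{149623}{4551906} \approx 0.03287$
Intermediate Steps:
$S{\left(s \right)} = 5 + s$ ($S{\left(s \right)} = s + 5 = 5 + s$)
$\frac{-233808 + 113 \cdot 149 U{\left(5,12 \right)}}{\left(\left(-642330 + S{\left(-339 \right)}\right) + 943140\right) - 4852382} = \frac{-233808 + 113 \cdot 149 \cdot 5}{\left(\left(-642330 + \left(5 - 339\right)\right) + 943140\right) - 4852382} = \frac{-233808 + 16837 \cdot 5}{\left(\left(-642330 - 334\right) + 943140\right) - 4852382} = \frac{-233808 + 84185}{\left(-642664 + 943140\right) - 4852382} = - \frac{149623}{300476 - 4852382} = - \frac{149623}{-4551906} = \left(-149623\right) \left(- \frac{1}{4551906}\right) = \frac{149623}{4551906}$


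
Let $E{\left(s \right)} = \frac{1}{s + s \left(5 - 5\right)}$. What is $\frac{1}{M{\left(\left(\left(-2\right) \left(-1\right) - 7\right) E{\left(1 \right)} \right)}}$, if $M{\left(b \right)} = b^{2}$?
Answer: $\frac{1}{25} \approx 0.04$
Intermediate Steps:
$E{\left(s \right)} = \frac{1}{s}$ ($E{\left(s \right)} = \frac{1}{s + s 0} = \frac{1}{s + 0} = \frac{1}{s}$)
$\frac{1}{M{\left(\left(\left(-2\right) \left(-1\right) - 7\right) E{\left(1 \right)} \right)}} = \frac{1}{\left(\frac{\left(-2\right) \left(-1\right) - 7}{1}\right)^{2}} = \frac{1}{\left(\left(2 - 7\right) 1\right)^{2}} = \frac{1}{\left(\left(-5\right) 1\right)^{2}} = \frac{1}{\left(-5\right)^{2}} = \frac{1}{25}$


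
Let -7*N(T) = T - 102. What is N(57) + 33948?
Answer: 237681/7 ≈ 33954.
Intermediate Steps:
N(T) = 102/7 - T/7 (N(T) = -(T - 102)/7 = -(-102 + T)/7 = 102/7 - T/7)
N(57) + 33948 = (102/7 - ⅐*57) + 33948 = (102/7 - 57/7) + 33948 = 45/7 + 33948 = 237681/7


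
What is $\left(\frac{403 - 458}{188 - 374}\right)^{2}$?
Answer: $\frac{3025}{34596} \approx 0.087438$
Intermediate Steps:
$\left(\frac{403 - 458}{188 - 374}\right)^{2} = \left(- \frac{55}{-186}\right)^{2} = \left(\left(-55\right) \left(- \frac{1}{186}\right)\right)^{2} = \left(\frac{55}{186}\right)^{2} = \frac{3025}{34596}$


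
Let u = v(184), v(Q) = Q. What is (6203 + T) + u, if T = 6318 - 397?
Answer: 12308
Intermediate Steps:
T = 5921
u = 184
(6203 + T) + u = (6203 + 5921) + 184 = 12124 + 184 = 12308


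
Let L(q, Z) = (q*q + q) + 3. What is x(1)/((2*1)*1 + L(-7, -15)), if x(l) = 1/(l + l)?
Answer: 1/94 ≈ 0.010638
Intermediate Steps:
L(q, Z) = 3 + q + q**2 (L(q, Z) = (q**2 + q) + 3 = (q + q**2) + 3 = 3 + q + q**2)
x(l) = 1/(2*l)
x(1)/((2*1)*1 + L(-7, -15)) = ((1/2)/1)/((2*1)*1 + (3 - 7 + (-7)**2)) = ((1/2)*1)/(2*1 + (3 - 7 + 49)) = (1/2)/(2 + 45) = (1/2)/47 = (1/47)*(1/2) = 1/94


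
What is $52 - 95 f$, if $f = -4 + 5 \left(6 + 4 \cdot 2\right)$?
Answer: $-6218$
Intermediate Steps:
$f = 66$ ($f = -4 + 5 \left(6 + 8\right) = -4 + 5 \cdot 14 = -4 + 70 = 66$)
$52 - 95 f = 52 - 6270 = -6218$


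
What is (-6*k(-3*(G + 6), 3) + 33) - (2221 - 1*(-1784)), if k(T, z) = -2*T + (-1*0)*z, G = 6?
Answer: -4404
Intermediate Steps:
k(T, z) = -2*T (k(T, z) = -2*T + 0*z = -2*T + 0 = -2*T)
(-6*k(-3*(G + 6), 3) + 33) - (2221 - 1*(-1784)) = (-(-12)*(-3*(6 + 6)) + 33) - (2221 - 1*(-1784)) = (-(-12)*(-3*12) + 33) - (2221 + 1784) = (-(-12)*(-36) + 33) - 1*4005 = (-6*72 + 33) - 4005 = (-432 + 33) - 4005 = -399 - 4005 = -4404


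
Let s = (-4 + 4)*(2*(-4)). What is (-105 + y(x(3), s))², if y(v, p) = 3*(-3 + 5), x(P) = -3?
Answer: 9801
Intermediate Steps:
s = 0 (s = 0*(-8) = 0)
y(v, p) = 6 (y(v, p) = 3*2 = 6)
(-105 + y(x(3), s))² = (-105 + 6)² = (-99)² = 9801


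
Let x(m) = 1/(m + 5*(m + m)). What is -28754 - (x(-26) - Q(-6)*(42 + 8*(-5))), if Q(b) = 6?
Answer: -8220211/286 ≈ -28742.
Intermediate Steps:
x(m) = 1/(11*m) (x(m) = 1/(m + 5*(2*m)) = 1/(m + 10*m) = 1/(11*m))
-28754 - (x(-26) - Q(-6)*(42 + 8*(-5))) = -28754 - ((1/11)/(-26) - 6*(42 + 8*(-5))) = -28754 - ((1/11)*(-1/26) - 6*(42 - 40)) = -28754 - (-1/286 - 6*2) = -28754 - (-1/286 - 1*12) = -28754 - (-1/286 - 12) = -28754 - 1*(-3433/286) = -28754 + 3433/286 = -8220211/286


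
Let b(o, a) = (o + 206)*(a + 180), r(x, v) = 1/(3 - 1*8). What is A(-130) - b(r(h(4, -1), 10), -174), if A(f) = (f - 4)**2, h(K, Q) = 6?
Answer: 83606/5 ≈ 16721.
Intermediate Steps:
r(x, v) = -1/5 (r(x, v) = 1/(3 - 8) = 1/(-5) = -1/5)
b(o, a) = (180 + a)*(206 + o) (b(o, a) = (206 + o)*(180 + a) = (180 + a)*(206 + o))
A(f) = (-4 + f)**2
A(-130) - b(r(h(4, -1), 10), -174) = (-4 - 130)**2 - (37080 + 180*(-1/5) + 206*(-174) - 174*(-1/5)) = (-134)**2 - (37080 - 36 - 35844 + 174/5) = 17956 - 1*6174/5 = 17956 - 6174/5 = 83606/5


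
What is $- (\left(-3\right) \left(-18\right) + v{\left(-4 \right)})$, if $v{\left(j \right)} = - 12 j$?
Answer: $-102$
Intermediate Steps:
$- (\left(-3\right) \left(-18\right) + v{\left(-4 \right)}) = - (\left(-3\right) \left(-18\right) - -48) = - (54 + 48) = \left(-1\right) 102 = -102$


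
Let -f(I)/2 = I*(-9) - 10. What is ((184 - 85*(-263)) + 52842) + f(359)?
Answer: 81863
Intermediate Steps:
f(I) = 20 + 18*I (f(I) = -2*(I*(-9) - 10) = -2*(-9*I - 10) = -2*(-10 - 9*I) = 20 + 18*I)
((184 - 85*(-263)) + 52842) + f(359) = ((184 - 85*(-263)) + 52842) + (20 + 18*359) = ((184 + 22355) + 52842) + (20 + 6462) = (22539 + 52842) + 6482 = 75381 + 6482 = 81863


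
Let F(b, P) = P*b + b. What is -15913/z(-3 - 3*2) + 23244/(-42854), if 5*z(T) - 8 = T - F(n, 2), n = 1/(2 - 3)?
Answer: -1704862499/42854 ≈ -39783.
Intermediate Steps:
n = -1 (n = 1/(-1) = -1)
F(b, P) = b + P*b
z(T) = 11/5 + T/5 (z(T) = 8/5 + (T - (-1)*(1 + 2))/5 = 8/5 + (T - (-1)*3)/5 = 8/5 + (T - 1*(-3))/5 = 8/5 + (T + 3)/5 = 8/5 + (3 + T)/5 = 8/5 + (3/5 + T/5) = 11/5 + T/5)
-15913/z(-3 - 3*2) + 23244/(-42854) = -15913/(11/5 + (-3 - 3*2)/5) + 23244/(-42854) = -15913/(11/5 + (-3 - 6)/5) + 23244*(-1/42854) = -15913/(11/5 + (1/5)*(-9)) - 11622/21427 = -15913/(11/5 - 9/5) - 11622/21427 = -15913/2/5 - 11622/21427 = -15913*5/2 - 11622/21427 = -79565/2 - 11622/21427 = -1704862499/42854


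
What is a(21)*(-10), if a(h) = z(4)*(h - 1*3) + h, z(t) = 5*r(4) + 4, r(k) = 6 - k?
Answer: -2730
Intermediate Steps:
z(t) = 14 (z(t) = 5*(6 - 1*4) + 4 = 5*(6 - 4) + 4 = 5*2 + 4 = 10 + 4 = 14)
a(h) = -42 + 15*h (a(h) = 14*(h - 1*3) + h = 14*(h - 3) + h = 14*(-3 + h) + h = (-42 + 14*h) + h = -42 + 15*h)
a(21)*(-10) = (-42 + 15*21)*(-10) = (-42 + 315)*(-10) = 273*(-10) = -2730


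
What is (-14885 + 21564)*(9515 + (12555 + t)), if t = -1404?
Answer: 138028214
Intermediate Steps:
(-14885 + 21564)*(9515 + (12555 + t)) = (-14885 + 21564)*(9515 + (12555 - 1404)) = 6679*(9515 + 11151) = 6679*20666 = 138028214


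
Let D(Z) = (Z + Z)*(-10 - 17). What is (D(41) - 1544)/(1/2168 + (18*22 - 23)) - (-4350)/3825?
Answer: -40956886/4582435 ≈ -8.9378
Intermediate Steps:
D(Z) = -54*Z (D(Z) = (2*Z)*(-27) = -54*Z)
(D(41) - 1544)/(1/2168 + (18*22 - 23)) - (-4350)/3825 = (-54*41 - 1544)/(1/2168 + (18*22 - 23)) - (-4350)/3825 = (-2214 - 1544)/(1/2168 + (396 - 23)) - (-4350)/3825 = -3758/(1/2168 + 373) - 1*(-58/51) = -3758/808665/2168 + 58/51 = -3758*2168/808665 + 58/51 = -8147344/808665 + 58/51 = -40956886/4582435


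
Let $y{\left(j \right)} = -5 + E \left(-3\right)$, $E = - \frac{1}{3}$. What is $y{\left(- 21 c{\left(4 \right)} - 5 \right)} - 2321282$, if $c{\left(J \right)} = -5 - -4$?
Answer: $-2321286$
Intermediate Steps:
$c{\left(J \right)} = -1$ ($c{\left(J \right)} = -5 + 4 = -1$)
$E = - \frac{1}{3}$ ($E = \left(-1\right) \frac{1}{3} = - \frac{1}{3} \approx -0.33333$)
$y{\left(j \right)} = -4$ ($y{\left(j \right)} = -5 - -1 = -5 + 1 = -4$)
$y{\left(- 21 c{\left(4 \right)} - 5 \right)} - 2321282 = -4 - 2321282 = -2321286$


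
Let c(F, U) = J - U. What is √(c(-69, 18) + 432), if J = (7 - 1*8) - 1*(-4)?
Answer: √417 ≈ 20.421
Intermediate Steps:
J = 3 (J = (7 - 8) + 4 = -1 + 4 = 3)
c(F, U) = 3 - U
√(c(-69, 18) + 432) = √((3 - 1*18) + 432) = √((3 - 18) + 432) = √(-15 + 432) = √417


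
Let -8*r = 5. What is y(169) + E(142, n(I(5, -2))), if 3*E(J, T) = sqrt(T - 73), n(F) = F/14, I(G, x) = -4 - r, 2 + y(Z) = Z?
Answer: 167 + I*sqrt(57421)/84 ≈ 167.0 + 2.8527*I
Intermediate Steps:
r = -5/8 (r = -1/8*5 = -5/8 ≈ -0.62500)
y(Z) = -2 + Z
I(G, x) = -27/8 (I(G, x) = -4 - 1*(-5/8) = -4 + 5/8 = -27/8)
n(F) = F/14 (n(F) = F*(1/14) = F/14)
E(J, T) = sqrt(-73 + T)/3 (E(J, T) = sqrt(T - 73)/3 = sqrt(-73 + T)/3)
y(169) + E(142, n(I(5, -2))) = (-2 + 169) + sqrt(-73 + (1/14)*(-27/8))/3 = 167 + sqrt(-73 - 27/112)/3 = 167 + sqrt(-8203/112)/3 = 167 + (I*sqrt(57421)/28)/3 = 167 + I*sqrt(57421)/84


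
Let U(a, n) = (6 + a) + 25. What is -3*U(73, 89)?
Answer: -312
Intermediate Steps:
U(a, n) = 31 + a
-3*U(73, 89) = -3*(31 + 73) = -3*104 = -312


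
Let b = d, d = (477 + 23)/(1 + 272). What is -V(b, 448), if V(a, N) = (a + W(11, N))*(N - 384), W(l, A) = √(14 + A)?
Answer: -32000/273 - 64*√462 ≈ -1492.8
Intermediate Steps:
d = 500/273 ≈ 1.8315
b = 500/273 ≈ 1.8315
V(a, N) = (-384 + N)*(a + √(14 + N)) (V(a, N) = (a + √(14 + N))*(N - 384) = (a + √(14 + N))*(-384 + N) = (-384 + N)*(a + √(14 + N)))
-V(b, 448) = -(-384*500/273 - 384*√(14 + 448) + 448*(500/273) + 448*√(14 + 448)) = -(-64000/91 - 384*√462 + 32000/39 + 448*√462) = -(32000/273 + 64*√462) = -32000/273 - 64*√462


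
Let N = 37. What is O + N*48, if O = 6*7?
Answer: 1818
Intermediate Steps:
O = 42
O + N*48 = 42 + 37*48 = 42 + 1776 = 1818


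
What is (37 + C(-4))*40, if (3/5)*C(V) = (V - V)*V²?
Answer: 1480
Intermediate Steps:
C(V) = 0 (C(V) = 5*((V - V)*V²)/3 = 5*(0*V²)/3 = (5/3)*0 = 0)
(37 + C(-4))*40 = (37 + 0)*40 = 37*40 = 1480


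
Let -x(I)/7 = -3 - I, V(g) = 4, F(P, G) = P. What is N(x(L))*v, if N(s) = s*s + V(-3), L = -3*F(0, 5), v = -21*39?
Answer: -364455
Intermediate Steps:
v = -819
L = 0 (L = -3*0 = 0)
x(I) = 21 + 7*I (x(I) = -7*(-3 - I) = 21 + 7*I)
N(s) = 4 + s**2 (N(s) = s*s + 4 = s**2 + 4 = 4 + s**2)
N(x(L))*v = (4 + (21 + 7*0)**2)*(-819) = (4 + (21 + 0)**2)*(-819) = (4 + 21**2)*(-819) = (4 + 441)*(-819) = 445*(-819) = -364455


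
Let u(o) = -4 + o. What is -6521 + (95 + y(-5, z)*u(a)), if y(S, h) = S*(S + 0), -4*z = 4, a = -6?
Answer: -6676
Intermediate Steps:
z = -1 (z = -¼*4 = -1)
y(S, h) = S² (y(S, h) = S*S = S²)
-6521 + (95 + y(-5, z)*u(a)) = -6521 + (95 + (-5)²*(-4 - 6)) = -6521 + (95 + 25*(-10)) = -6521 + (95 - 250) = -6521 - 155 = -6676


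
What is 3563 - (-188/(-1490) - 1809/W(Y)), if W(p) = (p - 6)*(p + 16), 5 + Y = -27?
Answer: 1615187033/452960 ≈ 3565.8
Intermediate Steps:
Y = -32 (Y = -5 - 27 = -32)
W(p) = (-6 + p)*(16 + p)
3563 - (-188/(-1490) - 1809/W(Y)) = 3563 - (-188/(-1490) - 1809/(-96 + (-32)**2 + 10*(-32))) = 3563 - (-188*(-1/1490) - 1809/(-96 + 1024 - 320)) = 3563 - (94/745 - 1809/608) = 3563 - 1*(-1290553/452960) = 3563 + 1290553/452960 = 1615187033/452960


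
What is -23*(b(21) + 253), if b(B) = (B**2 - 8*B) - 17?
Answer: -11707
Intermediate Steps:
b(B) = -17 + B**2 - 8*B
-23*(b(21) + 253) = -23*((-17 + 21**2 - 8*21) + 253) = -23*((-17 + 441 - 168) + 253) = -23*(256 + 253) = -23*509 = -11707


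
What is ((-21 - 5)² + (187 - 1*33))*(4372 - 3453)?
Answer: 762770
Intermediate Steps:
((-21 - 5)² + (187 - 1*33))*(4372 - 3453) = ((-26)² + (187 - 33))*919 = (676 + 154)*919 = 830*919 = 762770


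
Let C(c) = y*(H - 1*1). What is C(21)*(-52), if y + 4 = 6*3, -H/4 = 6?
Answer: 18200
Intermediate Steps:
H = -24 (H = -4*6 = -24)
y = 14 (y = -4 + 6*3 = -4 + 18 = 14)
C(c) = -350 (C(c) = 14*(-24 - 1*1) = 14*(-24 - 1) = 14*(-25) = -350)
C(21)*(-52) = -350*(-52) = 18200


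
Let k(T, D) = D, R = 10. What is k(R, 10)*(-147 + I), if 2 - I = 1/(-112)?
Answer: -81195/56 ≈ -1449.9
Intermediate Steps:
I = 225/112 (I = 2 - 1/(-112) = 2 - 1*(-1/112) = 2 + 1/112 = 225/112 ≈ 2.0089)
k(R, 10)*(-147 + I) = 10*(-147 + 225/112) = 10*(-16239/112) = -81195/56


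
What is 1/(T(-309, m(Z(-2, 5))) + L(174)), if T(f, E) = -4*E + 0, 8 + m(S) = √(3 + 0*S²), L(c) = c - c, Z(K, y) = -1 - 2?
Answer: 2/61 + √3/244 ≈ 0.039885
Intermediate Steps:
Z(K, y) = -3
L(c) = 0
m(S) = -8 + √3 (m(S) = -8 + √(3 + 0*S²) = -8 + √(3 + 0) = -8 + √3)
T(f, E) = -4*E
1/(T(-309, m(Z(-2, 5))) + L(174)) = 1/(-4*(-8 + √3) + 0) = 1/((32 - 4*√3) + 0) = 1/(32 - 4*√3)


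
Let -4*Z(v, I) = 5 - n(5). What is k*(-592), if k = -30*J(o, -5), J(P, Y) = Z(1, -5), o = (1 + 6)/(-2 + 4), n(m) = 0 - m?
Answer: -44400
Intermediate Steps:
n(m) = -m
o = 7/2 ≈ 3.5000
Z(v, I) = -5/2 (Z(v, I) = -(5 - (-1)*5)/4 = -(5 - 1*(-5))/4 = -(5 + 5)/4 = -¼*10 = -5/2)
J(P, Y) = -5/2
k = 75 (k = -30*(-5/2) = 75)
k*(-592) = 75*(-592) = -44400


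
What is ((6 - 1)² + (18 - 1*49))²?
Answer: 36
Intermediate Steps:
((6 - 1)² + (18 - 1*49))² = (5² + (18 - 49))² = (25 - 31)² = (-6)² = 36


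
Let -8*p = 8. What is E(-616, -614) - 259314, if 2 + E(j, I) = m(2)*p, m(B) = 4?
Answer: -259320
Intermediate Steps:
p = -1 (p = -⅛*8 = -1)
E(j, I) = -6 (E(j, I) = -2 + 4*(-1) = -2 - 4 = -6)
E(-616, -614) - 259314 = -6 - 259314 = -259320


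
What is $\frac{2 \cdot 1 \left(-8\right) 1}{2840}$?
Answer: $- \frac{2}{355} \approx -0.0056338$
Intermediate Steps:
$\frac{2 \cdot 1 \left(-8\right) 1}{2840} = 2 \left(\left(-8\right) 1\right) \frac{1}{2840} = 2 \left(-8\right) \frac{1}{2840} = \left(-16\right) \frac{1}{2840} = - \frac{2}{355}$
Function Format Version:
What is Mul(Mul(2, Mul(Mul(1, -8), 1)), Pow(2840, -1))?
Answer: Rational(-2, 355) ≈ -0.0056338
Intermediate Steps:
Mul(Mul(2, Mul(Mul(1, -8), 1)), Pow(2840, -1)) = Mul(Mul(2, Mul(-8, 1)), Rational(1, 2840)) = Mul(Mul(2, -8), Rational(1, 2840)) = Mul(-16, Rational(1, 2840)) = Rational(-2, 355)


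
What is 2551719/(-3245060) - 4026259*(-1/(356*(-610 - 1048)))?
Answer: -3642899766713/478847543720 ≈ -7.6076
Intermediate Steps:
2551719/(-3245060) - 4026259*(-1/(356*(-610 - 1048))) = 2551719*(-1/3245060) - 4026259/((-356*(-1658))) = -2551719/3245060 - 4026259/590248 = -3642899766713/478847543720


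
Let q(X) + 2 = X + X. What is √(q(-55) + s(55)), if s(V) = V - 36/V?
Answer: I*√174405/55 ≈ 7.5931*I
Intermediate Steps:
s(V) = V - 36/V
q(X) = -2 + 2*X (q(X) = -2 + (X + X) = -2 + 2*X)
√(q(-55) + s(55)) = √((-2 + 2*(-55)) + (55 - 36/55)) = √((-2 - 110) + (55 - 36*1/55)) = √(-112 + (55 - 36/55)) = √(-112 + 2989/55) = √(-3171/55) = I*√174405/55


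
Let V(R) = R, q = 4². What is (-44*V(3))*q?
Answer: -2112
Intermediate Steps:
q = 16
(-44*V(3))*q = -44*3*16 = -132*16 = -2112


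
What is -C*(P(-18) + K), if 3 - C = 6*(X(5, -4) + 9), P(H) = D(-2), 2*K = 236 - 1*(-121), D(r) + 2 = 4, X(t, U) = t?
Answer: 29241/2 ≈ 14621.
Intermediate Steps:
D(r) = 2 (D(r) = -2 + 4 = 2)
K = 357/2 (K = (236 - 1*(-121))/2 = (236 + 121)/2 = (1/2)*357 = 357/2 ≈ 178.50)
P(H) = 2
C = -81 (C = 3 - 6*(5 + 9) = 3 - 6*14 = 3 - 1*84 = 3 - 84 = -81)
-C*(P(-18) + K) = -(-81)*(2 + 357/2) = -(-81)*361/2 = -1*(-29241/2) = 29241/2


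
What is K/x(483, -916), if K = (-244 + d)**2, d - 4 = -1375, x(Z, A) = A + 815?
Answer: -2608225/101 ≈ -25824.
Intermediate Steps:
x(Z, A) = 815 + A
d = -1371 (d = 4 - 1375 = -1371)
K = 2608225 (K = (-244 - 1371)**2 = (-1615)**2 = 2608225)
K/x(483, -916) = 2608225/(815 - 916) = 2608225/(-101) = 2608225*(-1/101) = -2608225/101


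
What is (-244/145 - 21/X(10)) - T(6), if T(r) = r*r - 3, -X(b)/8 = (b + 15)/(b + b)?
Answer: -9449/290 ≈ -32.583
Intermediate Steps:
X(b) = -4*(15 + b)/b (X(b) = -8*(b + 15)/(b + b) = -8*(15 + b)/(2*b) = -8*(15 + b)*1/(2*b) = -4*(15 + b)/b)
T(r) = -3 + r² (T(r) = r² - 3 = -3 + r²)
(-244/145 - 21/X(10)) - T(6) = (-244/145 - 21/(-4 - 60/10)) - (-3 + 6²) = (-244*1/145 - 21/(-4 - 60*⅒)) - (-3 + 36) = (-244/145 - 21/(-4 - 6)) - 1*33 = (-244/145 - 21/(-10)) - 33 = (-244/145 - 21*(-⅒)) - 33 = (-244/145 + 21/10) - 33 = 121/290 - 33 = -9449/290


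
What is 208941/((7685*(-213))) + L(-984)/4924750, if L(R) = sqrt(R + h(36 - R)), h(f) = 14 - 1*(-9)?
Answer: -69647/545635 + 31*I/4924750 ≈ -0.12764 + 6.2947e-6*I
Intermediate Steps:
h(f) = 23 (h(f) = 14 + 9 = 23)
L(R) = sqrt(23 + R) (L(R) = sqrt(R + 23) = sqrt(23 + R))
208941/((7685*(-213))) + L(-984)/4924750 = 208941/((7685*(-213))) + sqrt(23 - 984)/4924750 = 208941/(-1636905) + sqrt(-961)*(1/4924750) = 208941*(-1/1636905) + (31*I)*(1/4924750) = -69647/545635 + 31*I/4924750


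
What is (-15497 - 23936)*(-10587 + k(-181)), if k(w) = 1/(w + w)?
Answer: 151126775335/362 ≈ 4.1748e+8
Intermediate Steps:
k(w) = 1/(2*w)
(-15497 - 23936)*(-10587 + k(-181)) = (-15497 - 23936)*(-10587 + (½)/(-181)) = -39433*(-10587 + (½)*(-1/181)) = -39433*(-10587 - 1/362) = -39433*(-3832495/362) = 151126775335/362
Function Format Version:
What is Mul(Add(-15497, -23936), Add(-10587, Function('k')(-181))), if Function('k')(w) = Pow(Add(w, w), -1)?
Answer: Rational(151126775335, 362) ≈ 4.1748e+8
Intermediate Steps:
Function('k')(w) = Mul(Rational(1, 2), Pow(w, -1)) (Function('k')(w) = Pow(Mul(2, w), -1) = Mul(Rational(1, 2), Pow(w, -1)))
Mul(Add(-15497, -23936), Add(-10587, Function('k')(-181))) = Mul(Add(-15497, -23936), Add(-10587, Mul(Rational(1, 2), Pow(-181, -1)))) = Mul(-39433, Add(-10587, Mul(Rational(1, 2), Rational(-1, 181)))) = Mul(-39433, Add(-10587, Rational(-1, 362))) = Mul(-39433, Rational(-3832495, 362)) = Rational(151126775335, 362)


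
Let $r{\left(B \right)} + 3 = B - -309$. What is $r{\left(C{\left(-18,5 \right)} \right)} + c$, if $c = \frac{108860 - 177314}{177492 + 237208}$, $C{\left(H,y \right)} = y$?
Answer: $\frac{64451623}{207350} \approx 310.83$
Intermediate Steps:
$r{\left(B \right)} = 306 + B$ ($r{\left(B \right)} = -3 + \left(B - -309\right) = -3 + \left(B + 309\right) = -3 + \left(309 + B\right) = 306 + B$)
$c = - \frac{34227}{207350}$ ($c = - \frac{68454}{414700} = \left(-68454\right) \frac{1}{414700} = - \frac{34227}{207350} \approx -0.16507$)
$r{\left(C{\left(-18,5 \right)} \right)} + c = \left(306 + 5\right) - \frac{34227}{207350} = 311 - \frac{34227}{207350} = \frac{64451623}{207350}$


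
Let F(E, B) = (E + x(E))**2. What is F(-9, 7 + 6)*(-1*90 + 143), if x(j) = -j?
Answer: 0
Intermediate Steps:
F(E, B) = 0 (F(E, B) = (E - E)**2 = 0**2 = 0)
F(-9, 7 + 6)*(-1*90 + 143) = 0*(-1*90 + 143) = 0*(-90 + 143) = 0*53 = 0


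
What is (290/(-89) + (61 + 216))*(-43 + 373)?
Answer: 8039790/89 ≈ 90335.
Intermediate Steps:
(290/(-89) + (61 + 216))*(-43 + 373) = (290*(-1/89) + 277)*330 = (-290/89 + 277)*330 = (24363/89)*330 = 8039790/89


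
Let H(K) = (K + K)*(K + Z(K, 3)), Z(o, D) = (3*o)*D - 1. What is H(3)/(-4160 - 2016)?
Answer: -87/3088 ≈ -0.028174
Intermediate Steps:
Z(o, D) = -1 + 3*D*o (Z(o, D) = 3*D*o - 1 = -1 + 3*D*o)
H(K) = 2*K*(-1 + 10*K) (H(K) = (K + K)*(K + (-1 + 3*3*K)) = (2*K)*(K + (-1 + 9*K)) = (2*K)*(-1 + 10*K) = 2*K*(-1 + 10*K))
H(3)/(-4160 - 2016) = (2*3*(-1 + 10*3))/(-4160 - 2016) = (2*3*(-1 + 30))/(-6176) = (2*3*29)*(-1/6176) = 174*(-1/6176) = -87/3088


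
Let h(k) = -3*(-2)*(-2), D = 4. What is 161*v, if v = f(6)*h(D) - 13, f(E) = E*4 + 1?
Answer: -50393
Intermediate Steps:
f(E) = 1 + 4*E (f(E) = 4*E + 1 = 1 + 4*E)
h(k) = -12 (h(k) = 6*(-2) = -12)
v = -313 (v = (1 + 4*6)*(-12) - 13 = (1 + 24)*(-12) - 13 = 25*(-12) - 13 = -300 - 13 = -313)
161*v = 161*(-313) = -50393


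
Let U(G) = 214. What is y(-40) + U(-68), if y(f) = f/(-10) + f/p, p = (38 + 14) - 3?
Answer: 10642/49 ≈ 217.18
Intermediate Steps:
p = 49 (p = 52 - 3 = 49)
y(f) = -39*f/490 (y(f) = f/(-10) + f/49 = f*(-⅒) + f*(1/49) = -f/10 + f/49 = -39*f/490)
y(-40) + U(-68) = -39/490*(-40) + 214 = 156/49 + 214 = 10642/49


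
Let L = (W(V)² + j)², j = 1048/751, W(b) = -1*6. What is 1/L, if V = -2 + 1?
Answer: 564001/788711056 ≈ 0.00071509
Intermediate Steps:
V = -1
W(b) = -6
j = 1048/751 (j = 1048*(1/751) = 1048/751 ≈ 1.3955)
L = 788711056/564001 (L = ((-6)² + 1048/751)² = (36 + 1048/751)² = (28084/751)² = 788711056/564001 ≈ 1398.4)
1/L = 1/(788711056/564001) = 564001/788711056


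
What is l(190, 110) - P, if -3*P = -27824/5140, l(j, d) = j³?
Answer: 26441438044/3855 ≈ 6.8590e+6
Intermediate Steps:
P = 6956/3855 (P = -(-27824)/(3*5140) = -⅓*(-6956/1285) = 6956/3855 ≈ 1.8044)
l(190, 110) - P = 190³ - 1*6956/3855 = 6859000 - 6956/3855 = 26441438044/3855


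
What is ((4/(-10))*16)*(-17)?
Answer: 544/5 ≈ 108.80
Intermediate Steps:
((4/(-10))*16)*(-17) = ((4*(-⅒))*16)*(-17) = -⅖*16*(-17) = -32/5*(-17) = 544/5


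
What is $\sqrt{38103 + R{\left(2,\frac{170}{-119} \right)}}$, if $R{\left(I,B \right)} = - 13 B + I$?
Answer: $\frac{\sqrt{1868055}}{7} \approx 195.25$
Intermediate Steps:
$R{\left(I,B \right)} = I - 13 B$
$\sqrt{38103 + R{\left(2,\frac{170}{-119} \right)}} = \sqrt{38103 - \left(-2 + 13 \frac{170}{-119}\right)} = \sqrt{38103 - \left(-2 + 13 \cdot 170 \left(- \frac{1}{119}\right)\right)} = \sqrt{38103 + \left(2 - - \frac{130}{7}\right)} = \sqrt{38103 + \left(2 + \frac{130}{7}\right)} = \sqrt{38103 + \frac{144}{7}} = \sqrt{\frac{266865}{7}} = \frac{\sqrt{1868055}}{7}$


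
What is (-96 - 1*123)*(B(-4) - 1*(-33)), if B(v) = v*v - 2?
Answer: -10293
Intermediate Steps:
B(v) = -2 + v² (B(v) = v² - 2 = -2 + v²)
(-96 - 1*123)*(B(-4) - 1*(-33)) = (-96 - 1*123)*((-2 + (-4)²) - 1*(-33)) = (-96 - 123)*((-2 + 16) + 33) = -219*(14 + 33) = -219*47 = -10293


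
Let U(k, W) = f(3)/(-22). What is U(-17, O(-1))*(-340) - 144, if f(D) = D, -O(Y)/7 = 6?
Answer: -1074/11 ≈ -97.636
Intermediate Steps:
O(Y) = -42 (O(Y) = -7*6 = -42)
U(k, W) = -3/22 (U(k, W) = 3/(-22) = 3*(-1/22) = -3/22)
U(-17, O(-1))*(-340) - 144 = -3/22*(-340) - 144 = 510/11 - 144 = -1074/11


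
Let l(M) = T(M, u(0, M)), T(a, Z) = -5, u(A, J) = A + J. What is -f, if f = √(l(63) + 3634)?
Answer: -√3629 ≈ -60.241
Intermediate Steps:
l(M) = -5
f = √3629 (f = √(-5 + 3634) = √3629 ≈ 60.241)
-f = -√3629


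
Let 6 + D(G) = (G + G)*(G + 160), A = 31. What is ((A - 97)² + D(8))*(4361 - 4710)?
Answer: -2456262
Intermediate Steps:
D(G) = -6 + 2*G*(160 + G) (D(G) = -6 + (G + G)*(G + 160) = -6 + (2*G)*(160 + G) = -6 + 2*G*(160 + G))
((A - 97)² + D(8))*(4361 - 4710) = ((31 - 97)² + (-6 + 2*8² + 320*8))*(4361 - 4710) = ((-66)² + (-6 + 2*64 + 2560))*(-349) = (4356 + (-6 + 128 + 2560))*(-349) = (4356 + 2682)*(-349) = 7038*(-349) = -2456262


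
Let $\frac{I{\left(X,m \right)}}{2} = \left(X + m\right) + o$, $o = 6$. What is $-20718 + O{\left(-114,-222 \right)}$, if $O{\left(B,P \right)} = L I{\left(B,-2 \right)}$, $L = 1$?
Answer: $-20938$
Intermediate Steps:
$I{\left(X,m \right)} = 12 + 2 X + 2 m$ ($I{\left(X,m \right)} = 2 \left(\left(X + m\right) + 6\right) = 2 \left(6 + X + m\right) = 12 + 2 X + 2 m$)
$O{\left(B,P \right)} = 8 + 2 B$ ($O{\left(B,P \right)} = 1 \left(12 + 2 B + 2 \left(-2\right)\right) = 1 \left(12 + 2 B - 4\right) = 1 \left(8 + 2 B\right) = 8 + 2 B$)
$-20718 + O{\left(-114,-222 \right)} = -20718 + \left(8 + 2 \left(-114\right)\right) = -20718 + \left(8 - 228\right) = -20718 - 220 = -20938$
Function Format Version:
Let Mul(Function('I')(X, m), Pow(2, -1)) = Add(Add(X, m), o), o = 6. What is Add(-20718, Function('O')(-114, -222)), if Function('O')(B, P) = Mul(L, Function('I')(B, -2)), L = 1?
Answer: -20938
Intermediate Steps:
Function('I')(X, m) = Add(12, Mul(2, X), Mul(2, m)) (Function('I')(X, m) = Mul(2, Add(Add(X, m), 6)) = Mul(2, Add(6, X, m)) = Add(12, Mul(2, X), Mul(2, m)))
Function('O')(B, P) = Add(8, Mul(2, B)) (Function('O')(B, P) = Mul(1, Add(12, Mul(2, B), Mul(2, -2))) = Mul(1, Add(12, Mul(2, B), -4)) = Mul(1, Add(8, Mul(2, B))) = Add(8, Mul(2, B)))
Add(-20718, Function('O')(-114, -222)) = Add(-20718, Add(8, Mul(2, -114))) = Add(-20718, Add(8, -228)) = Add(-20718, -220) = -20938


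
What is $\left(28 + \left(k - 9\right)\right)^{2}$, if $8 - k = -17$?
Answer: $1936$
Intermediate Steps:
$k = 25$ ($k = 8 - -17 = 8 + 17 = 25$)
$\left(28 + \left(k - 9\right)\right)^{2} = \left(28 + \left(25 - 9\right)\right)^{2} = \left(28 + 16\right)^{2} = 44^{2} = 1936$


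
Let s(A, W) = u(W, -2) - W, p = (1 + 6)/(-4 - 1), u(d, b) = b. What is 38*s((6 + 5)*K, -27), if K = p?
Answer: 950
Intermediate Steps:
p = -7/5 (p = 7/(-5) = 7*(-⅕) = -7/5 ≈ -1.4000)
K = -7/5 ≈ -1.4000
s(A, W) = -2 - W
38*s((6 + 5)*K, -27) = 38*(-2 - 1*(-27)) = 38*(-2 + 27) = 38*25 = 950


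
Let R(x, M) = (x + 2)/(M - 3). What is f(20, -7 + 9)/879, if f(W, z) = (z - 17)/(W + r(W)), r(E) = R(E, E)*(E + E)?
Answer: -17/71492 ≈ -0.00023779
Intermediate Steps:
R(x, M) = (2 + x)/(-3 + M)
r(E) = 2*E*(2 + E)/(-3 + E) (r(E) = ((2 + E)/(-3 + E))*(E + E) = ((2 + E)/(-3 + E))*(2*E) = 2*E*(2 + E)/(-3 + E))
f(W, z) = (-17 + z)/(W + 2*W*(2 + W)/(-3 + W)) (f(W, z) = (z - 17)/(W + 2*W*(2 + W)/(-3 + W)) = (-17 + z)/(W + 2*W*(2 + W)/(-3 + W)))
f(20, -7 + 9)/879 = ((-17 + (-7 + 9))*(-3 + 20)/(20*(1 + 3*20)))/879 = ((1/20)*(-17 + 2)*17/(1 + 60))*(1/879) = ((1/20)*(-15)*17/61)*(1/879) = ((1/20)*(1/61)*(-15)*17)*(1/879) = -51/244*1/879 = -17/71492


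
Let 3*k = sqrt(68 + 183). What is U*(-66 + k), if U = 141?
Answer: -9306 + 47*sqrt(251) ≈ -8561.4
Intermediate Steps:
k = sqrt(251)/3 (k = sqrt(68 + 183)/3 = sqrt(251)/3 ≈ 5.2810)
U*(-66 + k) = 141*(-66 + sqrt(251)/3) = -9306 + 47*sqrt(251)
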